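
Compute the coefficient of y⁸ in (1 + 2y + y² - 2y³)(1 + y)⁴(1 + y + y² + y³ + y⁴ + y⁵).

10

(1 + 2y + y² - 2y³) has coefficients 1,2,1,-2 for degrees 0…3.
(1 + y)⁴ has coefficients 1,4,6,4,1,0,0,0,0 for degrees 0…8.
Finally multiplying by (1 + y + y² + y³ + y⁴ + y⁵), the product of all factors after the first has coefficients 1,5,11,15,16,16,15,11,5 for degrees 0…8.
[y⁸] = 1·5 + 2·11 + 1·15 − 2·16 = 10.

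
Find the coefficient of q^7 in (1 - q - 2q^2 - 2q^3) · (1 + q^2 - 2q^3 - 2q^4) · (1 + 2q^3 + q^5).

-1

(1 - q - 2q^2 - 2q^3) has coefficients 1,-1,-2,-2 for degrees 0…3.
(1 + q^2 - 2q^3 - 2q^4) has coefficients 1,0,1,-2,-2,0,0,0 for degrees 0…7.
Finally multiplying by (1 + 2q^3 + q^5), the product of all factors after the first has coefficients 1,0,1,0,-2,3,-4,-3 for degrees 0…7.
[q^7] = 1·(-3) − 1·(-4) − 2·3 − 2·(-2) = -1.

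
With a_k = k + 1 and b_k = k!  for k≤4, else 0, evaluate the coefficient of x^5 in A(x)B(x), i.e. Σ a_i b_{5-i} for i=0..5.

This is [x^5] in the product of the two ordinary generating functions.
Σ = 1·0 + 2·24 + 3·6 + 4·2 + 5·1 + 6·1 = 85.

85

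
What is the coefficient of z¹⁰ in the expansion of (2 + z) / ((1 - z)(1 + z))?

2

The denominator gives the recurrence a_n = a_(n−2) for n ≥ 2; the numerator fixes a_0 = 2, a_1 = 1.
Iterating: 2, 1, 2, 1, 2, 1, 2, 1, 2, 1, 2, so a_10 = 2.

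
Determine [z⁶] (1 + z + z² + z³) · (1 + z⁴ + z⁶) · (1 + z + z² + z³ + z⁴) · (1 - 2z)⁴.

(1 + z + z² + z³) has coefficients 1,1,1,1 for degrees 0…3.
(1 + z⁴ + z⁶) has coefficients 1,0,0,0,1,0,1 for degrees 0…6.
Multiplying by (1 + z + z² + z³ + z⁴) gives running coefficients 1,1,1,1,2,1,2 for degrees 0…6.
Finally multiplying by (1 - 2z)⁴, the product of all factors after the first has coefficients 1,-7,17,-15,2,-7,26 for degrees 0…6.
[z⁶] = 1·26 + 1·(-7) + 1·2 + 1·(-15) = 6.

6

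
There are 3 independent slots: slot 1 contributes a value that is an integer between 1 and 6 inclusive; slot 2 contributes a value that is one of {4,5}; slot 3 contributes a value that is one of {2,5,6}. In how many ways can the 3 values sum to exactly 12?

6

The generating function for the choices is (z + z^2 + z^3 + z^4 + z^5 + z^6)·(z^4 + z^5)·(z^2 + z^5 + z^6); the count is [z^12].
(z + z^2 + z^3 + z^4 + z^5 + z^6) has coefficients 0,1,1,1,1,1,1 for degrees 0…6.
(z^4 + z^5) has coefficients 0,0,0,0,1,1,0,0,0,0,0,0,0 for degrees 0…12.
Finally multiplying by (z^2 + z^5 + z^6), the product of all factors after the first has coefficients 0,0,0,0,0,0,1,1,0,1,2,1,0 for degrees 0…12.
[z^12] = 1·1 + 1·2 + 1·1 + 1·0 + 1·1 + 1·1 = 6.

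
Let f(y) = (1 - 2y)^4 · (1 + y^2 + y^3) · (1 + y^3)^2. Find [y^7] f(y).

72

(1 - 2y)^4 has coefficients 1,-8,24,-32,16 for degrees 0…4.
(1 + y^2 + y^3) has coefficients 1,0,1,1,0,0,0,0 for degrees 0…7.
Finally multiplying by (1 + y^3)^2, the product of all factors after the first has coefficients 1,0,1,3,0,2,3,0 for degrees 0…7.
[y^7] = 1·0 − 8·3 + 24·2 − 32·0 + 16·3 = 72.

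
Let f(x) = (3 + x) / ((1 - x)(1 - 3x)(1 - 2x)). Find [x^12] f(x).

Partial fractions give a closed form: a_n = (2)·1^n + (15)·3^n + (-14)·2^n.
At n = 12: a_12 = 7914273.

7914273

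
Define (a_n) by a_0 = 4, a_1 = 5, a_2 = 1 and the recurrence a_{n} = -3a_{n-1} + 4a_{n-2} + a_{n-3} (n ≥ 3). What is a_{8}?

-14723

The ordinary generating function has denominator 1 + 3x - 4x^2 - x^3.
Iterating the recurrence: a_0,…,a_{8} = 4, 5, 1, 21, -54, 247, -936, 3742, -14723.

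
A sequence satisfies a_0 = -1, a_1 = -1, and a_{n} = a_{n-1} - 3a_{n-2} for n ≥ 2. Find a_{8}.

The ordinary generating function has denominator 1 - z + 3z^2.
Iterating the recurrence: a_0,…,a_{8} = -1, -1, 2, 5, -1, -16, -13, 35, 74.

74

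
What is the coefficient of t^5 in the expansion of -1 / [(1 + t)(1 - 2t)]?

-21

Partial fractions give a closed form: a_n = (-1/3)·(-1)^n + (-2/3)·2^n.
At n = 5: a_5 = -21.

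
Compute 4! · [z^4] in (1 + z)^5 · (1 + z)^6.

7920

The EGF product rule gives c_4 = Σ_{k_1+k_2=4} C(4; k_1,k_2) · ∏ g_i(k_i), where (1+z)^5 gives the falling factorial (5)_k; (1+z)^6 gives the falling factorial (6)_k.
g_1(k) for k = 0…4: 1, 5, 20, 60, 120.
g_2(k) for k = 0…4: 1, 6, 30, 120, 360.
c_4 = Σ_k C(4,k)·g_1(k)·g_2(4−k) = 1·1·360 + 4·5·120 + 6·20·30 + 4·60·6 + 1·120·1 = 360 + 2400 + 3600 + 1440 + 120 = 7920.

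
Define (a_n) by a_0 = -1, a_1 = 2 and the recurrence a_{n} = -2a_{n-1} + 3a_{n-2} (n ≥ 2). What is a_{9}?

The ordinary generating function has denominator 1 + 2q - 3q^2.
Iterating the recurrence: a_0,…,a_{9} = -1, 2, -7, 20, -61, 182, -547, 1640, -4921, 14762.

14762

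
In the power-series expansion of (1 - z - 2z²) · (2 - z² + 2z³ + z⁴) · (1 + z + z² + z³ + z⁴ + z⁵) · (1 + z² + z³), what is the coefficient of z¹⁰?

-18

(1 - z - 2z²) has coefficients 1,-1,-2 for degrees 0…2.
(2 - z² + 2z³ + z⁴) has coefficients 2,0,-1,2,1,0,0,0,0,0,0 for degrees 0…10.
Multiplying by (1 + z + z² + z³ + z⁴ + z⁵) gives running coefficients 2,2,1,3,4,4,2,2,3,1,0 for degrees 0…10.
Finally multiplying by (1 + z² + z³), the product of all factors after the first has coefficients 2,2,3,7,7,8,9,10,9,5,5 for degrees 0…10.
[z¹⁰] = 1·5 − 1·5 − 2·9 = -18.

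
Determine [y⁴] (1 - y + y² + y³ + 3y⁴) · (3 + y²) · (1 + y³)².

4

(1 - y + y² + y³ + 3y⁴) has coefficients 1,-1,1,1,3 for degrees 0…4.
(3 + y²) has coefficients 3,0,1,0,0 for degrees 0…4.
Finally multiplying by (1 + y³)², the product of all factors after the first has coefficients 3,0,1,6,0 for degrees 0…4.
[y⁴] = 1·0 − 1·6 + 1·1 + 1·0 + 3·3 = 4.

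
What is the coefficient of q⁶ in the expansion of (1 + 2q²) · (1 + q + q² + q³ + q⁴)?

2

(1 + 2q²) has coefficients 1,0,2 for degrees 0…2.
(1 + q + q² + q³ + q⁴) has coefficients 1,1,1,1,1,0,0 for degrees 0…6.
[q⁶] = 1·0 + 2·1 = 2.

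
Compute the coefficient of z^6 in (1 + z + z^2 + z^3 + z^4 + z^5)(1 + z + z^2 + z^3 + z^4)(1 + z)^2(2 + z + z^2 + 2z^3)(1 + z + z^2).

239

(1 + z + z^2 + z^3 + z^4 + z^5) has coefficients 1,1,1,1,1,1 for degrees 0…5.
(1 + z + z^2 + z^3 + z^4) has coefficients 1,1,1,1,1,0,0 for degrees 0…6.
Multiplying by (1 + z)^2 gives running coefficients 1,3,4,4,4,3,1 for degrees 0…6.
Multiplying by (2 + z + z^2 + 2z^3) gives running coefficients 2,7,12,17,22,22,17 for degrees 0…6.
Finally multiplying by (1 + z + z^2), the product of all factors after the first has coefficients 2,9,21,36,51,61,61 for degrees 0…6.
[z^6] = 1·61 + 1·61 + 1·51 + 1·36 + 1·21 + 1·9 = 239.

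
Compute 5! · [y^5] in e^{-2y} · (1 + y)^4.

The EGF product rule gives c_5 = Σ_{k_1+k_2=5} C(5; k_1,k_2) · ∏ g_i(k_i), where e^{-2y} gives (-2)^k; (1+y)^4 gives the falling factorial (4)_k.
g_1(k) for k = 0…5: 1, -2, 4, -8, 16, -32.
g_2(k) for k = 0…5: 1, 4, 12, 24, 24, 0.
c_5 = Σ_k C(5,k)·g_1(k)·g_2(5−k) = 5·(-2)·24 + 10·4·24 + 10·(-8)·12 + 5·16·4 + 1·(-32)·1 = −240 + 960 − 960 + 320 − 32 = 48.

48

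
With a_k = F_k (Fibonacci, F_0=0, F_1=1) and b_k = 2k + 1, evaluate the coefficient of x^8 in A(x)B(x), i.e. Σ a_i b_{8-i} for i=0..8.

212

This is [x^8] in the product of the two ordinary generating functions.
Σ = 0·17 + 1·15 + 1·13 + 2·11 + 3·9 + 5·7 + 8·5 + 13·3 + 21·1 = 212.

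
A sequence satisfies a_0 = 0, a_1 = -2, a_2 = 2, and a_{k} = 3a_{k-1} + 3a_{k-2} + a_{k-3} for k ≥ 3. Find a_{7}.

The ordinary generating function has denominator 1 - 3y - 3y^2 - y^3.
Iterating the recurrence: a_0,…,a_{7} = 0, -2, 2, 0, 4, 14, 54, 208.

208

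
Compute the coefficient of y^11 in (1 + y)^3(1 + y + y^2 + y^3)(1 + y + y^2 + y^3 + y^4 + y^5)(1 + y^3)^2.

(1 + y)^3 has coefficients 1,3,3,1 for degrees 0…3.
(1 + y + y^2 + y^3) has coefficients 1,1,1,1,0,0,0,0,0,0,0,0 for degrees 0…11.
Multiplying by (1 + y + y^2 + y^3 + y^4 + y^5) gives running coefficients 1,2,3,4,4,4,3,2,1,0,0,0 for degrees 0…11.
Finally multiplying by (1 + y^3)^2, the product of all factors after the first has coefficients 1,2,3,6,8,10,12,12,12,10,8,6 for degrees 0…11.
[y^11] = 1·6 + 3·8 + 3·10 + 1·12 = 72.

72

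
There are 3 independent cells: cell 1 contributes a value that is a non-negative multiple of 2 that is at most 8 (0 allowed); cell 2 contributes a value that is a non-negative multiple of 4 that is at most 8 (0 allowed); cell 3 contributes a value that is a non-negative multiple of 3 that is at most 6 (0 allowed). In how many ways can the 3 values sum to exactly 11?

3

The generating function for the choices is (1 + q² + q⁴ + q⁶ + q⁸)·(1 + q⁴ + q⁸)·(1 + q³ + q⁶); the count is [q¹¹].
(1 + q² + q⁴ + q⁶ + q⁸) has coefficients 1,0,1,0,1,0,1,0,1 for degrees 0…8.
(1 + q⁴ + q⁸) has coefficients 1,0,0,0,1,0,0,0,1,0,0,0 for degrees 0…11.
Finally multiplying by (1 + q³ + q⁶), the product of all factors after the first has coefficients 1,0,0,1,1,0,1,1,1,0,1,1 for degrees 0…11.
[q¹¹] = 1·1 + 1·0 + 1·1 + 1·0 + 1·1 = 3.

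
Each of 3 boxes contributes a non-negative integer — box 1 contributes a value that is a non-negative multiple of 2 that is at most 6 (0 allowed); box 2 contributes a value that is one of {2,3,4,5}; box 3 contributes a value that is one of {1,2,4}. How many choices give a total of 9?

6

The generating function for the choices is (1 + t^2 + t^4 + t^6)·(t^2 + t^3 + t^4 + t^5)·(t + t^2 + t^4); the count is [t^9].
(1 + t^2 + t^4 + t^6) has coefficients 1,0,1,0,1,0,1 for degrees 0…6.
(t^2 + t^3 + t^4 + t^5) has coefficients 0,0,1,1,1,1,0,0,0,0 for degrees 0…9.
Finally multiplying by (t + t^2 + t^4), the product of all factors after the first has coefficients 0,0,0,1,2,2,3,2,1,1 for degrees 0…9.
[t^9] = 1·1 + 1·2 + 1·2 + 1·1 = 6.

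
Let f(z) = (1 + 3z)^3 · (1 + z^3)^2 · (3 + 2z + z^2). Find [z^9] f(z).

(1 + 3z)^3 has coefficients 1,9,27,27 for degrees 0…3.
(1 + z^3)^2 has coefficients 1,0,0,2,0,0,1,0,0,0 for degrees 0…9.
Finally multiplying by (3 + 2z + z^2), the product of all factors after the first has coefficients 3,2,1,6,4,2,3,2,1,0 for degrees 0…9.
[z^9] = 1·0 + 9·1 + 27·2 + 27·3 = 144.

144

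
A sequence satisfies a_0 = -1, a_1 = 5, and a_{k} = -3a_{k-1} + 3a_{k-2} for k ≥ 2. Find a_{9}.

The ordinary generating function has denominator 1 + 3t - 3t^2.
Iterating the recurrence: a_0,…,a_{9} = -1, 5, -18, 69, -261, 990, -3753, 14229, -53946, 204525.

204525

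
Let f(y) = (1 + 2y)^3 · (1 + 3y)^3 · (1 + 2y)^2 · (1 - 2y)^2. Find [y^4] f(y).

-170

(1 + 2y)^3 has coefficients 1,6,12,8 for degrees 0…3.
(1 + 3y)^3 has coefficients 1,9,27,27,0 for degrees 0…4.
Multiplying by (1 + 2y)^2 gives running coefficients 1,13,67,171,216 for degrees 0…4.
Finally multiplying by (1 - 2y)^2, the product of all factors after the first has coefficients 1,9,19,-45,-200 for degrees 0…4.
[y^4] = 1·(-200) + 6·(-45) + 12·19 + 8·9 = -170.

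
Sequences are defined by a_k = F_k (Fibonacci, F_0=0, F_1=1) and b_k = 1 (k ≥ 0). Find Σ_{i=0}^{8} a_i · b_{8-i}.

54

This is [x^8] in the product of the two ordinary generating functions.
Σ = 0·1 + 1·1 + 1·1 + 2·1 + 3·1 + 5·1 + 8·1 + 13·1 + 21·1 = 54.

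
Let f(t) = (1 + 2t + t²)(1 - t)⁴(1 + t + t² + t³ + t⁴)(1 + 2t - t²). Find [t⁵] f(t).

(1 + 2t + t²) has coefficients 1,2,1 for degrees 0…2.
(1 - t)⁴ has coefficients 1,-4,6,-4,1,0 for degrees 0…5.
Multiplying by (1 + t + t² + t³ + t⁴) gives running coefficients 1,-3,3,-1,0,-1 for degrees 0…5.
Finally multiplying by (1 + 2t - t²), the product of all factors after the first has coefficients 1,-1,-4,8,-5,0 for degrees 0…5.
[t⁵] = 1·0 + 2·(-5) + 1·8 = -2.

-2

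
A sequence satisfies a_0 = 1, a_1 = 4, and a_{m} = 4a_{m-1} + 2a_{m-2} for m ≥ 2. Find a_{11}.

The ordinary generating function has denominator 1 - 4z - 2z^2.
Iterating the recurrence: a_0,…,a_{11} = 1, 4, 18, 80, 356, 1584, 7048, 31360, 139536, 620864, 2762528, 12291840.

12291840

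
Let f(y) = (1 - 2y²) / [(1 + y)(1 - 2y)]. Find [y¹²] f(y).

1365

The denominator gives the recurrence a_n = a_(n−1) + 2a_(n−2) for n ≥ 3; the numerator fixes a_0 = 1, a_1 = 1, a_2 = 1.
Iterating: 1, 1, 1, 3, 5, 11, 21, 43, 85, 171, 341, 683, 1365, so a_12 = 1365.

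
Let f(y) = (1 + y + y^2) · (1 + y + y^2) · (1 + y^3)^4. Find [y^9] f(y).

(1 + y + y^2) has coefficients 1,1,1 for degrees 0…2.
(1 + y + y^2) has coefficients 1,1,1,0,0,0,0,0,0,0 for degrees 0…9.
Finally multiplying by (1 + y^3)^4, the product of all factors after the first has coefficients 1,1,1,4,4,4,6,6,6,4 for degrees 0…9.
[y^9] = 1·4 + 1·6 + 1·6 = 16.

16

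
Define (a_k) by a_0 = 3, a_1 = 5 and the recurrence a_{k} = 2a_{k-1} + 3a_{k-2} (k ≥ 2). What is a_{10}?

The ordinary generating function has denominator 1 - 2x - 3x^2.
Iterating the recurrence: a_0,…,a_{10} = 3, 5, 19, 53, 163, 485, 1459, 4373, 13123, 39365, 118099.

118099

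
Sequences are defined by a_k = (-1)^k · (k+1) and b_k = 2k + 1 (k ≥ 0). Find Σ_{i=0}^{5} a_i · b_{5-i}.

The convolution is the t^5 coefficient of A(t)B(t).
Σ = 1·11 − 2·9 + 3·7 − 4·5 + 5·3 − 6·1 = 3.

3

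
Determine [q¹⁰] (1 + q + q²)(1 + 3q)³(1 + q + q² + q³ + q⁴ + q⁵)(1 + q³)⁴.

(1 + q + q²) has coefficients 1,1,1 for degrees 0…2.
(1 + 3q)³ has coefficients 1,9,27,27,0,0,0,0,0,0,0 for degrees 0…10.
Multiplying by (1 + q + q² + q³ + q⁴ + q⁵) gives running coefficients 1,10,37,64,64,64,63,54,27,0,0 for degrees 0…10.
Finally multiplying by (1 + q³)⁴, the product of all factors after the first has coefficients 1,10,37,68,104,212,325,370,505,640,640 for degrees 0…10.
[q¹⁰] = 1·640 + 1·640 + 1·505 = 1785.

1785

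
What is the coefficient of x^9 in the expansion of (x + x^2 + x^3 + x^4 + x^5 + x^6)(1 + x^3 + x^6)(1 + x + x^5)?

6

(x + x^2 + x^3 + x^4 + x^5 + x^6) has coefficients 0,1,1,1,1,1,1 for degrees 0…6.
(1 + x^3 + x^6) has coefficients 1,0,0,1,0,0,1,0,0,0 for degrees 0…9.
Finally multiplying by (1 + x + x^5), the product of all factors after the first has coefficients 1,1,0,1,1,1,1,1,1,0 for degrees 0…9.
[x^9] = 1·1 + 1·1 + 1·1 + 1·1 + 1·1 + 1·1 = 6.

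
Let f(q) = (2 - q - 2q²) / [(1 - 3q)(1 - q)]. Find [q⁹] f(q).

The denominator gives the recurrence a_n = 4a_(n−1) − 3a_(n−2) for n ≥ 3; the numerator fixes a_0 = 2, a_1 = 7, a_2 = 20.
Iterating: 2, 7, 20, 59, 176, 527, 1580, 4739, 14216, 42647, so a_9 = 42647.

42647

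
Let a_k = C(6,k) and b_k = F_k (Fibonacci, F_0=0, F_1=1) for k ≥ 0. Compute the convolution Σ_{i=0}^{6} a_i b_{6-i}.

144

Write out a_i and b_{6-i} for i = 0,…,6 and sum the products.
Σ = 1·8 + 6·5 + 15·3 + 20·2 + 15·1 + 6·1 + 1·0 = 144.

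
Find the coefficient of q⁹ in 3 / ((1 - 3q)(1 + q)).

Partial fractions give a closed form: a_n = (9/4)·3^n + (3/4)·(-1)^n.
At n = 9: a_9 = 44286.

44286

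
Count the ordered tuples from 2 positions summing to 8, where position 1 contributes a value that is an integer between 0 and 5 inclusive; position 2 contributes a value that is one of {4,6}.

The generating function for the choices is (1 + x + x^2 + x^3 + x^4 + x^5)·(x^4 + x^6); the count is [x^8].
(1 + x + x^2 + x^3 + x^4 + x^5) has coefficients 1,1,1,1,1,1 for degrees 0…5.
(x^4 + x^6) has coefficients 0,0,0,0,1,0,1,0,0 for degrees 0…8.
[x^8] = 1·0 + 1·0 + 1·1 + 1·0 + 1·1 + 1·0 = 2.

2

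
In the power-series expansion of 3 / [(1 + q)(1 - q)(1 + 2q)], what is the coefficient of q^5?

-126

Partial fractions give a closed form: a_n = (-3/2)·(-1)^n + (1/2)·1^n + (4)·(-2)^n.
At n = 5: a_5 = -126.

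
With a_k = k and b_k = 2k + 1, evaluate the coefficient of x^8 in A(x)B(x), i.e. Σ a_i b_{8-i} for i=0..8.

The convolution is the x^8 coefficient of A(x)B(x).
Σ = 0·17 + 1·15 + 2·13 + 3·11 + 4·9 + 5·7 + 6·5 + 7·3 + 8·1 = 204.

204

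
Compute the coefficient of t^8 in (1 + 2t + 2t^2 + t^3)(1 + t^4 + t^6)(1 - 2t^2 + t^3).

(1 + 2t + 2t^2 + t^3) has coefficients 1,2,2,1 for degrees 0…3.
(1 + t^4 + t^6) has coefficients 1,0,0,0,1,0,1,0,0 for degrees 0…8.
Finally multiplying by (1 - 2t^2 + t^3), the product of all factors after the first has coefficients 1,0,-2,1,1,0,-1,1,-2 for degrees 0…8.
[t^8] = 1·(-2) + 2·1 + 2·(-1) + 1·0 = -2.

-2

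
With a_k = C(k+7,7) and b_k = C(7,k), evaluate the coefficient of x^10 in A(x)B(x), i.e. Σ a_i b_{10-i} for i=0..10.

This is [x^10] in the product of the two ordinary generating functions.
Σ = 1·0 + 8·0 + 36·0 + 120·1 + 330·7 + 792·21 + 1716·35 + 3432·35 + 6435·21 + 11440·7 + 19448·1 = 433905.

433905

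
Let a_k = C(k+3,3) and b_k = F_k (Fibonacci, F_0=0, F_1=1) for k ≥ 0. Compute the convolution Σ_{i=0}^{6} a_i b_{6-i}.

The convolution is the x^6 coefficient of A(x)B(x).
Σ = 1·8 + 4·5 + 10·3 + 20·2 + 35·1 + 56·1 + 84·0 = 189.

189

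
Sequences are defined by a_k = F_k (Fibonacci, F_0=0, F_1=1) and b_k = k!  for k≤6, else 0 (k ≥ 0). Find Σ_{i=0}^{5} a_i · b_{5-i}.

42

The convolution is the t^5 coefficient of A(t)B(t).
Σ = 0·120 + 1·24 + 1·6 + 2·2 + 3·1 + 5·1 = 42.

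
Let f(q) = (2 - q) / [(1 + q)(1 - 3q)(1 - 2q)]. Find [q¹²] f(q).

1984712

Partial fractions give a closed form: a_n = (1/4)·(-1)^n + (15/4)·3^n + (-2)·2^n.
At n = 12: a_12 = 1984712.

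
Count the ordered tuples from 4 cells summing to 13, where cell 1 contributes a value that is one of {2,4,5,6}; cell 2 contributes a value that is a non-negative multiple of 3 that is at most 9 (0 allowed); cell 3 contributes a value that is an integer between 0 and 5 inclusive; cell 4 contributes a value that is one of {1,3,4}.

The generating function for the choices is (y² + y⁴ + y⁵ + y⁶)·(1 + y³ + y⁶ + y⁹)·(1 + y + y² + y³ + y⁴ + y⁵)·(y + y³ + y⁴); the count is [y¹³].
(y² + y⁴ + y⁵ + y⁶) has coefficients 0,0,1,0,1,1,1 for degrees 0…6.
(1 + y³ + y⁶ + y⁹) has coefficients 1,0,0,1,0,0,1,0,0,1,0,0,0,0 for degrees 0…13.
Multiplying by (1 + y + y² + y³ + y⁴ + y⁵) gives running coefficients 1,1,1,2,2,2,2,2,2,2,2,2,1,1 for degrees 0…13.
Finally multiplying by (y + y³ + y⁴), the product of all factors after the first has coefficients 0,1,1,2,4,4,5,6,6,6,6,6,6,5 for degrees 0…13.
[y¹³] = 1·6 + 1·6 + 1·6 + 1·6 = 24.

24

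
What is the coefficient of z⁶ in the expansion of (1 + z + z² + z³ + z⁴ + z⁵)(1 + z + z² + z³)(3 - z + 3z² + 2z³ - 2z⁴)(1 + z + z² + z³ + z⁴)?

87

(1 + z + z² + z³ + z⁴ + z⁵) has coefficients 1,1,1,1,1,1 for degrees 0…5.
(1 + z + z² + z³) has coefficients 1,1,1,1,0,0,0 for degrees 0…6.
Multiplying by (3 - z + 3z² + 2z³ - 2z⁴) gives running coefficients 3,2,5,7,2,3,0 for degrees 0…6.
Finally multiplying by (1 + z + z² + z³ + z⁴), the product of all factors after the first has coefficients 3,5,10,17,19,19,17 for degrees 0…6.
[z⁶] = 1·17 + 1·19 + 1·19 + 1·17 + 1·10 + 1·5 = 87.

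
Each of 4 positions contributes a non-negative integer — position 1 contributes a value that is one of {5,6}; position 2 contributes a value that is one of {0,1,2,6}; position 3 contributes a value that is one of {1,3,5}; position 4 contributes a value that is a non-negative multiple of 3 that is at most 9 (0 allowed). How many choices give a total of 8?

The generating function for the choices is (y^5 + y^6)·(1 + y + y^2 + y^6)·(y + y^3 + y^5)·(1 + y^3 + y^6 + y^9); the count is [y^8].
(y^5 + y^6) has coefficients 0,0,0,0,0,1,1 for degrees 0…6.
(1 + y + y^2 + y^6) has coefficients 1,1,1,0,0,0,1,0,0 for degrees 0…8.
Multiplying by (y + y^3 + y^5) gives running coefficients 0,1,1,2,1,2,1,2,0 for degrees 0…8.
Finally multiplying by (1 + y^3 + y^6 + y^9), the product of all factors after the first has coefficients 0,1,1,2,2,3,3,4,3 for degrees 0…8.
[y^8] = 1·2 + 1·1 = 3.

3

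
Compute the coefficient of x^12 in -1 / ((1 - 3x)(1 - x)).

Partial fractions give a closed form: a_n = (-3/2)·3^n + (1/2)·1^n.
At n = 12: a_12 = -797161.

-797161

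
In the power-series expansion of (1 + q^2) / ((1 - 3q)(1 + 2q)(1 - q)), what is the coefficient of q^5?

Partial fractions give a closed form: a_n = (1)·3^n + (1/3)·(-2)^n + (-1/3)·1^n.
At n = 5: a_5 = 232.

232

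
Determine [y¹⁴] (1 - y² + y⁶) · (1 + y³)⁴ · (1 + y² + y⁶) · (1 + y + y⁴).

(1 - y² + y⁶) has coefficients 1,0,-1,0,0,0,1 for degrees 0…6.
(1 + y³)⁴ has coefficients 1,0,0,4,0,0,6,0,0,4,0,0,1,0,0 for degrees 0…14.
Multiplying by (1 + y² + y⁶) gives running coefficients 1,0,1,4,0,4,7,0,6,8,0,4,7,0,1 for degrees 0…14.
Finally multiplying by (1 + y + y⁴), the product of all factors after the first has coefficients 1,1,1,5,5,4,12,11,6,18,15,4,17,15,1 for degrees 0…14.
[y¹⁴] = 1·1 − 1·17 + 1·6 = -10.

-10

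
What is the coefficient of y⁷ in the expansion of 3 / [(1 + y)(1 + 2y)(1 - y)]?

-510

The denominator gives the recurrence a_n = −2a_(n−1) + a_(n−2) + 2a_(n−3) for n ≥ 3; the numerator fixes a_0 = 3, a_1 = -6, a_2 = 15.
Iterating: 3, -6, 15, -30, 63, -126, 255, -510, so a_7 = -510.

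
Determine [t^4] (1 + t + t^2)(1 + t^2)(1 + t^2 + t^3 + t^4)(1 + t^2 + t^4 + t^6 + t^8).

(1 + t + t^2) has coefficients 1,1,1 for degrees 0…2.
(1 + t^2) has coefficients 1,0,1,0,0 for degrees 0…4.
Multiplying by (1 + t^2 + t^3 + t^4) gives running coefficients 1,0,2,1,2 for degrees 0…4.
Finally multiplying by (1 + t^2 + t^4 + t^6 + t^8), the product of all factors after the first has coefficients 1,0,3,1,5 for degrees 0…4.
[t^4] = 1·5 + 1·1 + 1·3 = 9.

9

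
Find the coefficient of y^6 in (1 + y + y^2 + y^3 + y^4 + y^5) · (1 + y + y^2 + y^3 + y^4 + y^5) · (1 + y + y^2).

16

(1 + y + y^2 + y^3 + y^4 + y^5) has coefficients 1,1,1,1,1,1 for degrees 0…5.
(1 + y + y^2 + y^3 + y^4 + y^5) has coefficients 1,1,1,1,1,1,0 for degrees 0…6.
Finally multiplying by (1 + y + y^2), the product of all factors after the first has coefficients 1,2,3,3,3,3,2 for degrees 0…6.
[y^6] = 1·2 + 1·3 + 1·3 + 1·3 + 1·3 + 1·2 = 16.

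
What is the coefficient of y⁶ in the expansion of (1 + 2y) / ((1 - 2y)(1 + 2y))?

Partial fractions give a closed form: a_n = (1)·2^n.
At n = 6: a_6 = 64.

64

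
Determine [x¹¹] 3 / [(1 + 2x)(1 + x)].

Partial fractions give a closed form: a_n = (6)·(-2)^n + (-3)·(-1)^n.
At n = 11: a_11 = -12285.

-12285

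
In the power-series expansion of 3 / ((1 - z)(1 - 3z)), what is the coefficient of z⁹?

88572

Partial fractions give a closed form: a_n = (-3/2)·1^n + (9/2)·3^n.
At n = 9: a_9 = 88572.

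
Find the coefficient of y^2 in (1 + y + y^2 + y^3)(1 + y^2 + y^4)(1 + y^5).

(1 + y + y^2 + y^3) has coefficients 1,1,1 for degrees 0…2.
(1 + y^2 + y^4) has coefficients 1,0,1 for degrees 0…2.
Finally multiplying by (1 + y^5), the product of all factors after the first has coefficients 1,0,1 for degrees 0…2.
[y^2] = 1·1 + 1·0 + 1·1 = 2.

2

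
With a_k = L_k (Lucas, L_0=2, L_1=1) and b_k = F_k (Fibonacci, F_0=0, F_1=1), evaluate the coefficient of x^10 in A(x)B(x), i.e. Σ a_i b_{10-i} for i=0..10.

The convolution is the x^10 coefficient of A(x)B(x).
Σ = 2·55 + 1·34 + 3·21 + 4·13 + 7·8 + 11·5 + 18·3 + 29·2 + 47·1 + 76·1 + 123·0 = 605.

605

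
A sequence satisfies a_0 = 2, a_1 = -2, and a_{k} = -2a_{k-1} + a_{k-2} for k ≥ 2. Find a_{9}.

The ordinary generating function has denominator 1 + 2y - y^2.
Iterating the recurrence: a_0,…,a_{9} = 2, -2, 6, -14, 34, -82, 198, -478, 1154, -2786.

-2786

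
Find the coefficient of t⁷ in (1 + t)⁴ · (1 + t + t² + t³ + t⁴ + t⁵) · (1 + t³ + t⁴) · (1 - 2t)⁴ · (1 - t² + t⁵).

61

(1 + t)⁴ has coefficients 1,4,6,4,1 for degrees 0…4.
(1 + t + t² + t³ + t⁴ + t⁵) has coefficients 1,1,1,1,1,1,0,0 for degrees 0…7.
Multiplying by (1 + t³ + t⁴) gives running coefficients 1,1,1,2,3,3,2,2 for degrees 0…7.
Multiplying by (1 - 2t)⁴ gives running coefficients 1,-7,17,-14,-5,11,2,-6 for degrees 0…7.
Finally multiplying by (1 - t² + t⁵), the product of all factors after the first has coefficients 1,-7,16,-7,-22,26,0,0 for degrees 0…7.
[t⁷] = 1·0 + 4·0 + 6·26 + 4·(-22) + 1·(-7) = 61.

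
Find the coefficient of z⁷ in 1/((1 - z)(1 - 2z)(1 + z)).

170

Partial fractions give a closed form: a_n = (-1/2)·1^n + (4/3)·2^n + (1/6)·(-1)^n.
At n = 7: a_7 = 170.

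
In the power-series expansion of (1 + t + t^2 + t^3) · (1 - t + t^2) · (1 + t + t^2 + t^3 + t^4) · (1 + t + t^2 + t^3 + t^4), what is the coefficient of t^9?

10

(1 + t + t^2 + t^3) has coefficients 1,1,1,1 for degrees 0…3.
(1 - t + t^2) has coefficients 1,-1,1,0,0,0,0,0,0,0 for degrees 0…9.
Multiplying by (1 + t + t^2 + t^3 + t^4) gives running coefficients 1,0,1,1,1,0,1,0,0,0 for degrees 0…9.
Finally multiplying by (1 + t + t^2 + t^3 + t^4), the product of all factors after the first has coefficients 1,1,2,3,4,3,4,3,2,1 for degrees 0…9.
[t^9] = 1·1 + 1·2 + 1·3 + 1·4 = 10.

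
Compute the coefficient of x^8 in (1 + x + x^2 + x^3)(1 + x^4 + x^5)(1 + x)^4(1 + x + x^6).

68

(1 + x + x^2 + x^3) has coefficients 1,1,1,1 for degrees 0…3.
(1 + x^4 + x^5) has coefficients 1,0,0,0,1,1,0,0,0 for degrees 0…8.
Multiplying by (1 + x)^4 gives running coefficients 1,4,6,4,2,5,10,10,5 for degrees 0…8.
Finally multiplying by (1 + x + x^6), the product of all factors after the first has coefficients 1,5,10,10,6,7,16,24,21 for degrees 0…8.
[x^8] = 1·21 + 1·24 + 1·16 + 1·7 = 68.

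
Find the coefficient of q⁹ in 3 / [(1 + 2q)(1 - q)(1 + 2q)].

-10581

The denominator gives the recurrence a_n = −3a_(n−1) + 4a_(n−3) for n ≥ 3; the numerator fixes a_0 = 3, a_1 = -9, a_2 = 27.
Iterating: 3, -9, 27, -69, 171, -405, 939, -2133, 4779, -10581, so a_9 = -10581.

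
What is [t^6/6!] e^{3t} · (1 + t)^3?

The EGF product rule gives c_6 = Σ_{k_1+k_2=6} C(6; k_1,k_2) · ∏ g_i(k_i), where e^{3t} gives (3)^k; (1+t)^3 gives the falling factorial (3)_k.
g_1(k) for k = 0…6: 1, 3, 9, 27, 81, 243, 729.
g_2(k) for k = 0…6: 1, 3, 6, 6, 0, 0, 0.
c_6 = Σ_k C(6,k)·g_1(k)·g_2(6−k) = 20·27·6 + 15·81·6 + 6·243·3 + 1·729·1 = 3240 + 7290 + 4374 + 729 = 15633.

15633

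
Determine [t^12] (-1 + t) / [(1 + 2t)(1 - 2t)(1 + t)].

-6826

The denominator gives the recurrence a_n = −a_(n−1) + 4a_(n−2) + 4a_(n−3) for n ≥ 3; the numerator fixes a_0 = -1, a_1 = 2, a_2 = -6.
Iterating: -1, 2, -6, 10, -26, 42, -106, 170, -426, 682, -1706, 2730, -6826, so a_12 = -6826.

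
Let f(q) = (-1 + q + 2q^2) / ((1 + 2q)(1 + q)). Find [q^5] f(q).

The denominator gives the recurrence a_n = −3a_(n−1) − 2a_(n−2) for n ≥ 3; the numerator fixes a_0 = -1, a_1 = 4, a_2 = -8.
Iterating: -1, 4, -8, 16, -32, 64, so a_5 = 64.

64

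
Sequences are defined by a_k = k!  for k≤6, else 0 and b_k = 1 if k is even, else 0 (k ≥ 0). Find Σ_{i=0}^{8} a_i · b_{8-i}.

This is [x^8] in the product of the two ordinary generating functions.
Σ = 1·1 + 1·0 + 2·1 + 6·0 + 24·1 + 120·0 + 720·1 + 0·0 + 0·1 = 747.

747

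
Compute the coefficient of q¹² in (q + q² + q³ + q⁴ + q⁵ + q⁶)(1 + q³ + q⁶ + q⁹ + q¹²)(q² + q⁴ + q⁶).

6

(q + q² + q³ + q⁴ + q⁵ + q⁶) has coefficients 0,1,1,1,1,1,1 for degrees 0…6.
(1 + q³ + q⁶ + q⁹ + q¹²) has coefficients 1,0,0,1,0,0,1,0,0,1,0,0,1 for degrees 0…12.
Finally multiplying by (q² + q⁴ + q⁶), the product of all factors after the first has coefficients 0,0,1,0,1,1,1,1,1,1,1,1,1 for degrees 0…12.
[q¹²] = 1·1 + 1·1 + 1·1 + 1·1 + 1·1 + 1·1 = 6.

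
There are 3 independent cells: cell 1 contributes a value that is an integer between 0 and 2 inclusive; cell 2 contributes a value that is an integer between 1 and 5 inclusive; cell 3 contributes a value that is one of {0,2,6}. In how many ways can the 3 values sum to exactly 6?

The generating function for the choices is (1 + z + z²)·(z + z² + z³ + z⁴ + z⁵)·(1 + z² + z⁶); the count is [z⁶].
(1 + z + z²) has coefficients 1,1,1 for degrees 0…2.
(z + z² + z³ + z⁴ + z⁵) has coefficients 0,1,1,1,1,1,0 for degrees 0…6.
Finally multiplying by (1 + z² + z⁶), the product of all factors after the first has coefficients 0,1,1,2,2,2,1 for degrees 0…6.
[z⁶] = 1·1 + 1·2 + 1·2 = 5.

5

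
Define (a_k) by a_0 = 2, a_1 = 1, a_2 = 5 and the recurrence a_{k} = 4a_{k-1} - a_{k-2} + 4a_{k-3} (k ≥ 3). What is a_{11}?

The ordinary generating function has denominator 1 - 4x + x^2 - 4x^3.
Iterating the recurrence: a_0,…,a_{11} = 2, 1, 5, 27, 107, 421, 1685, 6747, 26987, 107941, 431765, 1727067.

1727067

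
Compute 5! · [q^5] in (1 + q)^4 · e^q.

The EGF product rule gives c_5 = Σ_{k_1+k_2=5} C(5; k_1,k_2) · ∏ g_i(k_i), where (1+q)^4 gives the falling factorial (4)_k; e^q gives (1)^k.
g_1(k) for k = 0…5: 1, 4, 12, 24, 24, 0.
g_2(k) for k = 0…5: 1, 1, 1, 1, 1, 1.
c_5 = Σ_k C(5,k)·g_1(k)·g_2(5−k) = 1·1·1 + 5·4·1 + 10·12·1 + 10·24·1 + 5·24·1 = 1 + 20 + 120 + 240 + 120 = 501.

501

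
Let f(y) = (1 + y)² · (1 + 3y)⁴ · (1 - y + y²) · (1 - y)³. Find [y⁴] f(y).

(1 + y)² has coefficients 1,2,1 for degrees 0…2.
(1 + 3y)⁴ has coefficients 1,12,54,108,81 for degrees 0…4.
Multiplying by (1 - y + y²) gives running coefficients 1,11,43,66,27 for degrees 0…4.
Finally multiplying by (1 - y)³, the product of all factors after the first has coefficients 1,8,13,-31,-53 for degrees 0…4.
[y⁴] = 1·(-53) + 2·(-31) + 1·13 = -102.

-102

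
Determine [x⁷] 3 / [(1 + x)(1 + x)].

-24

The denominator gives the recurrence a_n = −2a_(n−1) − a_(n−2) for n ≥ 2; the numerator fixes a_0 = 3, a_1 = -6.
Iterating: 3, -6, 9, -12, 15, -18, 21, -24, so a_7 = -24.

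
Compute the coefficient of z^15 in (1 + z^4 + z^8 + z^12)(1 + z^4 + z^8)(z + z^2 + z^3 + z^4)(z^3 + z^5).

6

(1 + z^4 + z^8 + z^12) has coefficients 1,0,0,0,1,0,0,0,1,0,0,0,1 for degrees 0…12.
(1 + z^4 + z^8) has coefficients 1,0,0,0,1,0,0,0,1,0,0,0,0,0,0,0 for degrees 0…15.
Multiplying by (z + z^2 + z^3 + z^4) gives running coefficients 0,1,1,1,1,1,1,1,1,1,1,1,1,0,0,0 for degrees 0…15.
Finally multiplying by (z^3 + z^5), the product of all factors after the first has coefficients 0,0,0,0,1,1,2,2,2,2,2,2,2,2,2,2 for degrees 0…15.
[z^15] = 1·2 + 1·2 + 1·2 + 1·0 = 6.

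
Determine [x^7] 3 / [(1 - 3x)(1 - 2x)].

Partial fractions give a closed form: a_n = (9)·3^n + (-6)·2^n.
At n = 7: a_7 = 18915.

18915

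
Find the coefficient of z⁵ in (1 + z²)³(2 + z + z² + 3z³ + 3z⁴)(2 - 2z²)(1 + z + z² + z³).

(1 + z²)³ has coefficients 1,0,3,0,3,0 for degrees 0…5.
(2 + z + z² + 3z³ + 3z⁴) has coefficients 2,1,1,3,3,0 for degrees 0…5.
Multiplying by (2 - 2z²) gives running coefficients 4,2,-2,4,4,-6 for degrees 0…5.
Finally multiplying by (1 + z + z² + z³), the product of all factors after the first has coefficients 4,6,4,8,8,0 for degrees 0…5.
[z⁵] = 1·0 + 3·8 + 3·6 = 42.

42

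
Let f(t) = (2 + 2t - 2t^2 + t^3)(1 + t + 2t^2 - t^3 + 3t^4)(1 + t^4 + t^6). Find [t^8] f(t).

5

(2 + 2t - 2t^2 + t^3) has coefficients 2,2,-2,1 for degrees 0…3.
(1 + t + 2t^2 - t^3 + 3t^4) has coefficients 1,1,2,-1,3,0,0,0,0 for degrees 0…8.
Finally multiplying by (1 + t^4 + t^6), the product of all factors after the first has coefficients 1,1,2,-1,4,1,3,0,5 for degrees 0…8.
[t^8] = 2·5 + 2·0 − 2·3 + 1·1 = 5.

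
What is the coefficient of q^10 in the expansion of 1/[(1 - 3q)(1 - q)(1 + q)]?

66430

Partial fractions give a closed form: a_n = (9/8)·3^n + (-1/4)·1^n + (1/8)·(-1)^n.
At n = 10: a_10 = 66430.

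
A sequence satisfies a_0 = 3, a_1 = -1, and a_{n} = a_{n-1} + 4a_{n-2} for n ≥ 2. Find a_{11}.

27559

The ordinary generating function has denominator 1 - x - 4x^2.
Iterating the recurrence: a_0,…,a_{11} = 3, -1, 11, 7, 51, 79, 283, 599, 1731, 4127, 11051, 27559.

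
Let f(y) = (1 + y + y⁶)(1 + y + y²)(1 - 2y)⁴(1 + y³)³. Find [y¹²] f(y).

(1 + y + y⁶) has coefficients 1,1,0,0,0,0,1 for degrees 0…6.
(1 + y + y²) has coefficients 1,1,1,0,0,0,0,0,0,0,0,0,0 for degrees 0…12.
Multiplying by (1 - 2y)⁴ gives running coefficients 1,-7,17,-16,8,-16,16,0,0,0,0,0,0 for degrees 0…12.
Finally multiplying by (1 + y³)³, the product of all factors after the first has coefficients 1,-7,17,-13,-13,35,-29,3,3,1,17,-31,32 for degrees 0…12.
[y¹²] = 1·32 + 1·(-31) + 1·(-29) = -28.

-28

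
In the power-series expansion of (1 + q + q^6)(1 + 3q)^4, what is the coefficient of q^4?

(1 + q + q^6) has coefficients 1,1,0,0,0 for degrees 0…4.
(1 + 3q)^4 has coefficients 1,12,54,108,81 for degrees 0…4.
[q^4] = 1·81 + 1·108 = 189.

189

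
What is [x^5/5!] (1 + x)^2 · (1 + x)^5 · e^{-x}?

The EGF product rule gives c_5 = Σ_{k_1+k_2+k_3=5} C(5; k_1,k_2,k_3) · ∏ g_i(k_i), where (1+x)^2 gives the falling factorial (2)_k; (1+x)^5 gives the falling factorial (5)_k; e^{-x} gives (-1)^k.
g_1(k) for k = 0…5: 1, 2, 2, 0, 0, 0.
g_2(k) for k = 0…5: 1, 5, 20, 60, 120, 120.
g_3(k) for k = 0…5: 1, -1, 1, -1, 1, -1.
First combine the last two factors: h(k) = Σ_j C(k,j)·g_2(j)·g_3(k−j) for k = 0…5: 1, 4, 11, 14, -19, -56.
c_5 = Σ_k C(5,k)·g_1(k)·h(5−k) = 1·1·(-56) + 5·2·(-19) + 10·2·14 = −56 − 190 + 280 = 34.

34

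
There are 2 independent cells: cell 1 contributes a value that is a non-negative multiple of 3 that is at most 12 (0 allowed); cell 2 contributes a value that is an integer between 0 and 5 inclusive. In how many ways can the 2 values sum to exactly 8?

The generating function for the choices is (1 + y^3 + y^6 + y^9 + y^12)·(1 + y + y^2 + y^3 + y^4 + y^5); the count is [y^8].
(1 + y^3 + y^6 + y^9 + y^12) has coefficients 1,0,0,1,0,0,1,0,0 for degrees 0…8.
(1 + y + y^2 + y^3 + y^4 + y^5) has coefficients 1,1,1,1,1,1,0,0,0 for degrees 0…8.
[y^8] = 1·0 + 1·1 + 1·1 = 2.

2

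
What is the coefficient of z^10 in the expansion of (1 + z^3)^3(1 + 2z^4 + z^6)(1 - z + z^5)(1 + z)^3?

(1 + z^3)^3 has coefficients 1,0,0,3,0,0,3,0,0,1 for degrees 0…9.
(1 + 2z^4 + z^6) has coefficients 1,0,0,0,2,0,1,0,0,0,0 for degrees 0…10.
Multiplying by (1 - z + z^5) gives running coefficients 1,-1,0,0,2,-1,1,-1,0,2,0 for degrees 0…10.
Finally multiplying by (1 + z)^3, the product of all factors after the first has coefficients 1,2,0,-2,1,5,4,1,-1,0,5 for degrees 0…10.
[z^10] = 1·5 + 3·1 + 3·1 + 1·2 = 13.

13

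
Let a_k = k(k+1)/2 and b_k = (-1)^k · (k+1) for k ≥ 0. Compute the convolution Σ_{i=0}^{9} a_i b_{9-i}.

15

Write out a_i and b_{9-i} for i = 0,…,9 and sum the products.
Σ = 0·(-10) + 1·9 + 3·(-8) + 6·7 + 10·(-6) + 15·5 + 21·(-4) + 28·3 + 36·(-2) + 45·1 = 15.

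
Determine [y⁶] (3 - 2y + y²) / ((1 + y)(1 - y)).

The denominator gives the recurrence a_n = a_(n−2) for n ≥ 3; the numerator fixes a_0 = 3, a_1 = -2, a_2 = 4.
Iterating: 3, -2, 4, -2, 4, -2, 4, so a_6 = 4.

4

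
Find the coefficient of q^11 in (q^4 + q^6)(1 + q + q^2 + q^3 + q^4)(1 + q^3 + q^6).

(q^4 + q^6) has coefficients 0,0,0,0,1,0,1 for degrees 0…6.
(1 + q + q^2 + q^3 + q^4) has coefficients 1,1,1,1,1,0,0,0,0,0,0,0 for degrees 0…11.
Finally multiplying by (1 + q^3 + q^6), the product of all factors after the first has coefficients 1,1,1,2,2,1,2,2,1,1,1,0 for degrees 0…11.
[q^11] = 1·2 + 1·1 = 3.

3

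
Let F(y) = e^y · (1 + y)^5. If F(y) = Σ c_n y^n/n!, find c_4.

The EGF product rule gives c_4 = Σ_{k_1+k_2=4} C(4; k_1,k_2) · ∏ g_i(k_i), where e^y gives (1)^k; (1+y)^5 gives the falling factorial (5)_k.
g_1(k) for k = 0…4: 1, 1, 1, 1, 1.
g_2(k) for k = 0…4: 1, 5, 20, 60, 120.
c_4 = Σ_k C(4,k)·g_1(k)·g_2(4−k) = 1·1·120 + 4·1·60 + 6·1·20 + 4·1·5 + 1·1·1 = 120 + 240 + 120 + 20 + 1 = 501.

501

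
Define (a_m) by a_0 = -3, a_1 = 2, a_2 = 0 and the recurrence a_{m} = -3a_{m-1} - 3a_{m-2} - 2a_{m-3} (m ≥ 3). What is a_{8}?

The ordinary generating function has denominator 1 + 3t + 3t^2 + 2t^3.
Iterating the recurrence: a_0,…,a_{8} = -3, 2, 0, 0, -4, 12, -24, 44, -84.

-84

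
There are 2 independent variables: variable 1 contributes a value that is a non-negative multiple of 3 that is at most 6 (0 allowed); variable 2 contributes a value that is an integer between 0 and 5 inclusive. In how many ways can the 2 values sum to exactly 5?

The generating function for the choices is (1 + z³ + z⁶)·(1 + z + z² + z³ + z⁴ + z⁵); the count is [z⁵].
(1 + z³ + z⁶) has coefficients 1,0,0,1,0,0 for degrees 0…5.
(1 + z + z² + z³ + z⁴ + z⁵) has coefficients 1,1,1,1,1,1 for degrees 0…5.
[z⁵] = 1·1 + 1·1 = 2.

2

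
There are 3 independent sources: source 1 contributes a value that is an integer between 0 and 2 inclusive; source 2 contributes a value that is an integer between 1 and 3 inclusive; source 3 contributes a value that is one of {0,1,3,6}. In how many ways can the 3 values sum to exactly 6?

The generating function for the choices is (1 + z + z²)·(z + z² + z³)·(1 + z + z³ + z⁶); the count is [z⁶].
(1 + z + z²) has coefficients 1,1,1 for degrees 0…2.
(z + z² + z³) has coefficients 0,1,1,1,0,0,0 for degrees 0…6.
Finally multiplying by (1 + z + z³ + z⁶), the product of all factors after the first has coefficients 0,1,2,2,2,1,1 for degrees 0…6.
[z⁶] = 1·1 + 1·1 + 1·2 = 4.

4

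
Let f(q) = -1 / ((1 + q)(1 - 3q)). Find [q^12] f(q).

-398581

Partial fractions give a closed form: a_n = (-1/4)·(-1)^n + (-3/4)·3^n.
At n = 12: a_12 = -398581.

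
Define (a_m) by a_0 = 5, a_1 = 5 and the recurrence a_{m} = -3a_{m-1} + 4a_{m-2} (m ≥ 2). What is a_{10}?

The ordinary generating function has denominator 1 + 3z - 4z^2.
Iterating the recurrence: a_0,…,a_{10} = 5, 5, 5, 5, 5, 5, 5, 5, 5, 5, 5.

5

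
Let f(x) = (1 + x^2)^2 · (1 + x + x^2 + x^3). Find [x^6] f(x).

(1 + x^2)^2 has coefficients 1,0,2,0,1 for degrees 0…4.
(1 + x + x^2 + x^3) has coefficients 1,1,1,1,0,0,0 for degrees 0…6.
[x^6] = 1·0 + 2·0 + 1·1 = 1.

1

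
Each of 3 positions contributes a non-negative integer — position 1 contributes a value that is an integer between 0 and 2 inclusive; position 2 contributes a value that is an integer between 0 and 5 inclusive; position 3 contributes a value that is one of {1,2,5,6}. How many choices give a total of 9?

7

The generating function for the choices is (1 + x + x²)·(1 + x + x² + x³ + x⁴ + x⁵)·(x + x² + x⁵ + x⁶); the count is [x⁹].
(1 + x + x²) has coefficients 1,1,1 for degrees 0…2.
(1 + x + x² + x³ + x⁴ + x⁵) has coefficients 1,1,1,1,1,1,0,0,0,0 for degrees 0…9.
Finally multiplying by (x + x² + x⁵ + x⁶), the product of all factors after the first has coefficients 0,1,2,2,2,3,4,3,2,2 for degrees 0…9.
[x⁹] = 1·2 + 1·2 + 1·3 = 7.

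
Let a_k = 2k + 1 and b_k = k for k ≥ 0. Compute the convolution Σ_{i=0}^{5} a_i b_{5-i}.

The convolution is the t^5 coefficient of A(t)B(t).
Σ = 1·5 + 3·4 + 5·3 + 7·2 + 9·1 + 11·0 = 55.

55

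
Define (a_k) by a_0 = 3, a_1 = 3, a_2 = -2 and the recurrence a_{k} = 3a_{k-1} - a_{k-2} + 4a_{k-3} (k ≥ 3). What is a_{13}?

The ordinary generating function has denominator 1 - 3t + t^2 - 4t^3.
Iterating the recurrence: a_0,…,a_{13} = 3, 3, -2, 3, 23, 58, 163, 523, 1638, 5043, 15583, 48258, 149363, 462163.

462163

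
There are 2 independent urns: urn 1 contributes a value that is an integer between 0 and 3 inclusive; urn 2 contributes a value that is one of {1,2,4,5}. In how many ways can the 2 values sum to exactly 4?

The generating function for the choices is (1 + y + y² + y³)·(y + y² + y⁴ + y⁵); the count is [y⁴].
(1 + y + y² + y³) has coefficients 1,1,1,1 for degrees 0…3.
(y + y² + y⁴ + y⁵) has coefficients 0,1,1,0,1 for degrees 0…4.
[y⁴] = 1·1 + 1·0 + 1·1 + 1·1 = 3.

3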